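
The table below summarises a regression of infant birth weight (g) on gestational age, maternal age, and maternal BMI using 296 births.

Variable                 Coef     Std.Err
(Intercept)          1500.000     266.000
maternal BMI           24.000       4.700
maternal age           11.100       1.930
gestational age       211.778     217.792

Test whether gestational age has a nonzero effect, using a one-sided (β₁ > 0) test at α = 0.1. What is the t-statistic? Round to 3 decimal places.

Read off: b = 211.778, SE = 217.792 for gestational age.
H₀: β₁ = 0 vs H₁: β₁ > 0.
t = 211.778 / 217.792 = 0.972.
df = n − k − 1 = 296 − 3 − 1 = 292.
One-sided p ≈ 0.1658, which is ≥ 0.1, so fail to reject H₀.
The data do not give significant evidence that the true slope on gestational age is positive, holding the other predictors fixed.

t = 0.972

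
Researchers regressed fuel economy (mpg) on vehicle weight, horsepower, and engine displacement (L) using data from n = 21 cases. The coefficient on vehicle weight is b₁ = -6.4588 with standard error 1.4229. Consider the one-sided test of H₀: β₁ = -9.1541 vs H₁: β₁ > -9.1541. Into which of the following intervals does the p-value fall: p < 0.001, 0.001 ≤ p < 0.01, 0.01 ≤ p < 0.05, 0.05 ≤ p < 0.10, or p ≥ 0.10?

0.01 ≤ p < 0.05

t = (-6.4588 − (-9.1541)) / 1.4229 = 1.894.
df = n − k − 1 = 21 − 3 − 1 = 17.
One-sided p = P(T_{17} > t) ≈ 0.0377.
So 0.01 ≤ p < 0.05.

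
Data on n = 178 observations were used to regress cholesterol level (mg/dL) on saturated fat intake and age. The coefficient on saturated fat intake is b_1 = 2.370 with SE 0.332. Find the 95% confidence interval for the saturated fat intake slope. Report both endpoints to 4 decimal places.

df = n − k − 1 = 178 − 2 − 1 = 175.
t* = t_{0.025, 175} = 1.973612.
Margin = t* × SE = 1.973612 × 0.332 = 0.655239.
CI: 2.370 ± 0.655239 → (1.7148, 3.0252).
With 95% confidence, each one-unit increase in saturated fat intake is associated with a change of between 1.7148 and 3.0252 mg/dL in cholesterol level, holding the other predictors fixed.

(1.7148, 3.0252)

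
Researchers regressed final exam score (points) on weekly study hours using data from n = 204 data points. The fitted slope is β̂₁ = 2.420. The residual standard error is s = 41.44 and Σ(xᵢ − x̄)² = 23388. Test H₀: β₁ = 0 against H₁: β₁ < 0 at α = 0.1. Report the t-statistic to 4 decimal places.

t = 8.9308

SE(β̂₁) = s/√Sₓₓ = 41.44/√23388 = 0.270971.
t = 2.420 / 0.270971 = 8.9308.
df = n − 2 = 202.
One-sided p ≈ 1.0000, which is ≥ 0.1, so fail to reject H₀.
The data do not give significant evidence that the true slope on weekly study hours is negative.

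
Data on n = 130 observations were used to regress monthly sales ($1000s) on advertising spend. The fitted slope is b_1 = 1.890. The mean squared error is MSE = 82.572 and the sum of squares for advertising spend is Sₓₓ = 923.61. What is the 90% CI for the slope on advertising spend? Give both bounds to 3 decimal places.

SE(b_1) = √(MSE/Sₓₓ) = √(82.572/923.61) = 0.299001.
df = n − 2 = 128.
t* = t_{0.05, 128} = 1.656845.
Margin = t* × SE = 1.656845 × 0.299001 = 0.49540.
CI: 1.890 ± 0.49540 → (1.395, 2.385).
With 90% confidence, each one-unit increase in advertising spend is associated with a change of between 1.395 and 2.385 $1000s in monthly sales.

(1.395, 2.385)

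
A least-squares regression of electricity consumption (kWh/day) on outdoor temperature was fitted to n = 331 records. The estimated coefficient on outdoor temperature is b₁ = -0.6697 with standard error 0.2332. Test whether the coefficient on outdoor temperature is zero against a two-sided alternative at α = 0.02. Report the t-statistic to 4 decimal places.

t = -2.8718

H₀: β₁ = 0 vs H₁: β₁ ≠ 0.
t = (b₁ − β₁⁰)/SE = -0.6697 / 0.2332 = -2.8718.
df = n − 2 = 331 − 2 = 329.
Two-sided p ≈ 0.0043, which is < 0.02, so reject H₀.
There is evidence that outdoor temperature is associated with electricity consumption.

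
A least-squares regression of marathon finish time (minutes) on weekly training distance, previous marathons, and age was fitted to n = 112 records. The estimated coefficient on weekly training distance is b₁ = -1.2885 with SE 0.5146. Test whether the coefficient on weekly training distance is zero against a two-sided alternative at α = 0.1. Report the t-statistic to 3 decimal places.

t = -2.504

H₀: β₁ = 0 vs H₁: β₁ ≠ 0.
t = (b₁ − β₁⁰)/SE = -1.2885 / 0.5146 = -2.504.
df = n − k − 1 = 112 − 3 − 1 = 108.
Two-sided p ≈ 0.0138, which is < 0.1, so reject H₀.
There is evidence that weekly training distance is associated with marathon finish time, holding the other predictors fixed.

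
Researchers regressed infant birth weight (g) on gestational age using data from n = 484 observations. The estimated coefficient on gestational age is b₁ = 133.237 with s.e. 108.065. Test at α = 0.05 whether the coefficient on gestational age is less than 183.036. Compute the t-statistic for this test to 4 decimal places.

H₀: β₁ = 183.036 vs H₁: β₁ < 183.036.
t = (b₁ − β₁⁰)/SE = (133.237 − 183.036) / 108.065 = -0.4608.
df = n − 2 = 484 − 2 = 482.
One-sided p ≈ 0.3226, which is ≥ 0.05, so fail to reject H₀.
The data do not give significant evidence that the true slope on gestational age is below 183.036 g per unit.

t = -0.4608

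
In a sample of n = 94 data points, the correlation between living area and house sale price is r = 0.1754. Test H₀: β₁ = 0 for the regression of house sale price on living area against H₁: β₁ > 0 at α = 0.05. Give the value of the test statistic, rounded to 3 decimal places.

t = 1.709

t = r·√(n − 2)/√(1 − r²) = 0.1754·√92/√0.969235 = 1.709.
df = n − 2 = 92.
One-sided p ≈ 0.0454, which is < 0.05, so reject H₀.
There is evidence of a linear association between living area and house sale price.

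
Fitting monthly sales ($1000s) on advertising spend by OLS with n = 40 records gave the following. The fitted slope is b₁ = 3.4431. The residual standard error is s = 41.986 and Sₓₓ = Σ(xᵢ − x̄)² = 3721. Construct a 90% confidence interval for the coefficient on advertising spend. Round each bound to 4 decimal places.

(2.2827, 4.6035)

SE(b₁) = s/√Sₓₓ = 41.986/√3721 = 0.688295.
df = n − 2 = 38.
t* = t_{0.05, 38} = 1.685954.
Margin = t* × SE = 1.685954 × 0.688295 = 1.160434.
CI: 3.4431 ± 1.160434 → (2.2827, 4.6035).
With 90% confidence, each one-unit increase in advertising spend is associated with a change of between 2.2827 and 4.6035 $1000s in monthly sales.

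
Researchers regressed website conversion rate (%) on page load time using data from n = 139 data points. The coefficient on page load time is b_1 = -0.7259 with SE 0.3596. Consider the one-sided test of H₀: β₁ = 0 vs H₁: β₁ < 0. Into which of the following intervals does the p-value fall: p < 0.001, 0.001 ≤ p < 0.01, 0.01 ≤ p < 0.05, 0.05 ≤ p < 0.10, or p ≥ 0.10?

0.01 ≤ p < 0.05

t = -0.7259 / 0.3596 = -2.019.
df = n − 2 = 139 − 2 = 137.
One-sided p = P(T_{137} < t) ≈ 0.0227.
So 0.01 ≤ p < 0.05.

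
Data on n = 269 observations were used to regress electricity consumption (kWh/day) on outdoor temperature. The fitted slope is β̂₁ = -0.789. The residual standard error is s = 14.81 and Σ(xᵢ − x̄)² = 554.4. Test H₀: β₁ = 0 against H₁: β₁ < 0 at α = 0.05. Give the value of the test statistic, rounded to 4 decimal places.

t = -1.2544

SE(β̂₁) = s/√Sₓₓ = 14.81/√554.4 = 0.62899.
t = -0.789 / 0.62899 = -1.2544.
df = n − 2 = 267.
One-sided p ≈ 0.1054, which is ≥ 0.05, so fail to reject H₀.
The data do not give significant evidence that the true slope on outdoor temperature is negative.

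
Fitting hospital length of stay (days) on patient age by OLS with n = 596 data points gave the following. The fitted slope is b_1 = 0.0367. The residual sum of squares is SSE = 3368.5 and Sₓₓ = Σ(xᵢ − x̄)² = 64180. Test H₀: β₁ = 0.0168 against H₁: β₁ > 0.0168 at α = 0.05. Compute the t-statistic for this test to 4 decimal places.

t = 2.1170

MSE = SSE/(n − 2) = 3368.5/594 = 5.67088.
SE(b_1) = √(MSE/Sₓₓ) = √(5.67088/64180) = 0.00939994.
t = (0.0367 − 0.0168) / 0.00939994 = 2.1170.
df = n − 2 = 594.
One-sided p ≈ 0.0173, which is < 0.05, so reject H₀.
There is evidence that the true slope on patient age exceeds 0.0168 days per unit.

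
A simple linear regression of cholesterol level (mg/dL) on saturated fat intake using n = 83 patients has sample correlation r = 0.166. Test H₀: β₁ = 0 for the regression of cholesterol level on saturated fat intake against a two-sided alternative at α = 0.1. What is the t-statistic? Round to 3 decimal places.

t = r·√(n − 2)/√(1 − r²) = 0.166·√81/√0.972444 = 1.515.
df = n − 2 = 81.
Two-sided p ≈ 0.1337, which is ≥ 0.1, so fail to reject H₀.
The data do not give significant evidence of a linear association between saturated fat intake and cholesterol level.

t = 1.515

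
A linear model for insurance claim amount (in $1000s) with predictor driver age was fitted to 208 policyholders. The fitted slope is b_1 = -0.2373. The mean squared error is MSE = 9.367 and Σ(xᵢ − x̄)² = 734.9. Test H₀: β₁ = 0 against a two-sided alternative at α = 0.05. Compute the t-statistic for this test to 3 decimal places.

SE(b_1) = √(MSE/Sₓₓ) = √(9.367/734.9) = 0.112898.
t = -0.2373 / 0.112898 = -2.102.
df = n − 2 = 206.
Two-sided p ≈ 0.0368, which is < 0.05, so reject H₀.
There is evidence that driver age is associated with insurance claim amount.

t = -2.102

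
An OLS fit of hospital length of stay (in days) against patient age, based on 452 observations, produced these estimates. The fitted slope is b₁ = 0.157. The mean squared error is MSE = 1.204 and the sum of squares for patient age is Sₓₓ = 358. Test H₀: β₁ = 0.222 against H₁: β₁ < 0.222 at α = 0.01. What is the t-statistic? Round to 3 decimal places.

t = -1.121

SE(b₁) = √(MSE/Sₓₓ) = √(1.204/358) = 0.0579925.
t = (0.157 − 0.222) / 0.0579925 = -1.121.
df = n − 2 = 450.
One-sided p ≈ 0.1315, which is ≥ 0.01, so fail to reject H₀.
The data do not give significant evidence that the true slope on patient age is below 0.222 days per unit.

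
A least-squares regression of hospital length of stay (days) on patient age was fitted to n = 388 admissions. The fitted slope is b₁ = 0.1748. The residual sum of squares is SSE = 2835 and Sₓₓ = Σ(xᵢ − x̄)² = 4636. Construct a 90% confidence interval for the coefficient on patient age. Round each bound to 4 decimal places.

MSE = SSE/(n − 2) = 2835/386 = 7.34456.
SE(b₁) = √(MSE/Sₓₓ) = √(7.34456/4636) = 0.0398026.
df = n − 2 = 386.
t* = t_{0.05, 386} = 1.648811.
Margin = t* × SE = 1.648811 × 0.0398026 = 0.065627.
CI: 0.1748 ± 0.065627 → (0.1092, 0.2404).
With 90% confidence, each one-unit increase in patient age is associated with a change of between 0.1092 and 0.2404 days in hospital length of stay.

(0.1092, 0.2404)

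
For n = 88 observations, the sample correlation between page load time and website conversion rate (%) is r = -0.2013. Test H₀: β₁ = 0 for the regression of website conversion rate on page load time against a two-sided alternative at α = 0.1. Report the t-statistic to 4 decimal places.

t = r·√(n − 2)/√(1 − r²) = -0.2013·√86/√0.959478 = -1.9058.
df = n − 2 = 86.
Two-sided p ≈ 0.0600, which is < 0.1, so reject H₀.
There is evidence of a linear association between page load time and website conversion rate.

t = -1.9058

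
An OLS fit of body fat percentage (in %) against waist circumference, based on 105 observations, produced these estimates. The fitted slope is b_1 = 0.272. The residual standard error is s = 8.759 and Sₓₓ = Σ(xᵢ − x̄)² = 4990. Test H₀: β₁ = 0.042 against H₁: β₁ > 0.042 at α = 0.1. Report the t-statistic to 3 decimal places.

t = 1.855

SE(b_1) = s/√Sₓₓ = 8.759/√4990 = 0.123995.
t = (0.272 − 0.042) / 0.123995 = 1.855.
df = n − 2 = 103.
One-sided p ≈ 0.0332, which is < 0.1, so reject H₀.
There is evidence that the true slope on waist circumference exceeds 0.042 % per unit.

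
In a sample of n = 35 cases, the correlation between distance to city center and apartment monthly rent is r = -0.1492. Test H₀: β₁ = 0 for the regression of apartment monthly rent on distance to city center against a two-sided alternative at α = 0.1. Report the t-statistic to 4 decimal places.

t = r·√(n − 2)/√(1 − r²) = -0.1492·√33/√0.977739 = -0.8668.
df = n − 2 = 33.
Two-sided p ≈ 0.3923, which is ≥ 0.1, so fail to reject H₀.
The data do not give significant evidence of a linear association between distance to city center and apartment monthly rent.

t = -0.8668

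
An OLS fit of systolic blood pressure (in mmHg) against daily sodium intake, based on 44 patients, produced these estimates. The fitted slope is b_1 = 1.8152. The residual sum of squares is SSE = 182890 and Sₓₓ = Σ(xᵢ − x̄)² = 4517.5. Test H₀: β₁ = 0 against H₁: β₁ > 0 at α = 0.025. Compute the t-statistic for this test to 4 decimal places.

MSE = SSE/(n − 2) = 182890/42 = 4354.52.
SE(b_1) = √(MSE/Sₓₓ) = √(4354.52/4517.5) = 0.981796.
t = 1.8152 / 0.981796 = 1.8489.
df = n − 2 = 42.
One-sided p ≈ 0.0358, which is ≥ 0.025, so fail to reject H₀.
The data do not give significant evidence that the true slope on daily sodium intake is positive.

t = 1.8489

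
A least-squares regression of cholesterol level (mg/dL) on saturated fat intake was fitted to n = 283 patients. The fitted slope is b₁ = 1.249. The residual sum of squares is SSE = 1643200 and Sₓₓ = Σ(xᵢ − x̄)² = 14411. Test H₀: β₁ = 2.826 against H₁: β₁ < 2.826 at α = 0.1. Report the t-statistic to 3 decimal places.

t = -2.476

MSE = SSE/(n − 2) = 1643200/281 = 5847.69.
SE(b₁) = √(MSE/Sₓₓ) = √(5847.69/14411) = 0.637008.
t = (1.249 − 2.826) / 0.637008 = -2.476.
df = n − 2 = 281.
One-sided p ≈ 0.0069, which is < 0.1, so reject H₀.
There is evidence that the true slope on saturated fat intake is below 2.826 mg/dL per unit.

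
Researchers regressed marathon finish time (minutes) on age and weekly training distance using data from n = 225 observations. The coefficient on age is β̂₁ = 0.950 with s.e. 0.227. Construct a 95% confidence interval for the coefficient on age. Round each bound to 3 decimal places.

df = n − k − 1 = 225 − 2 − 1 = 222.
t* = t_{0.025, 222} = 1.970707.
Margin = t* × SE = 1.970707 × 0.227 = 0.44735.
CI: 0.950 ± 0.44735 → (0.503, 1.397).
With 95% confidence, each one-unit increase in age is associated with a change of between 0.503 and 1.397 minutes in marathon finish time, holding the other predictors fixed.

(0.503, 1.397)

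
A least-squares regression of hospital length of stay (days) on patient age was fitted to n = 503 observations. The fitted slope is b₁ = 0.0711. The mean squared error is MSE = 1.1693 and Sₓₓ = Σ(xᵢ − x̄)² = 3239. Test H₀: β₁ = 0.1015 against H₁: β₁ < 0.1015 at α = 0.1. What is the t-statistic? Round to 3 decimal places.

SE(b₁) = √(MSE/Sₓₓ) = √(1.1693/3239) = 0.0190002.
t = (0.0711 − 0.1015) / 0.0190002 = -1.600.
df = n − 2 = 501.
One-sided p ≈ 0.0551, which is < 0.1, so reject H₀.
There is evidence that the true slope on patient age is below 0.1015 days per unit.

t = -1.600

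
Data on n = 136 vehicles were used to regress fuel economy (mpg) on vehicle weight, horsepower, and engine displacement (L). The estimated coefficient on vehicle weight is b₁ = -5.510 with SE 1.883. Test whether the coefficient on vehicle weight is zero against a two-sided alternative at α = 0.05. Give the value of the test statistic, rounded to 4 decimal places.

H₀: β₁ = 0 vs H₁: β₁ ≠ 0.
t = (b₁ − β₁⁰)/SE = -5.510 / 1.883 = -2.9262.
df = n − k − 1 = 136 − 3 − 1 = 132.
Two-sided p ≈ 0.0040, which is < 0.05, so reject H₀.
There is evidence that vehicle weight is associated with fuel economy, holding the other predictors fixed.

t = -2.9262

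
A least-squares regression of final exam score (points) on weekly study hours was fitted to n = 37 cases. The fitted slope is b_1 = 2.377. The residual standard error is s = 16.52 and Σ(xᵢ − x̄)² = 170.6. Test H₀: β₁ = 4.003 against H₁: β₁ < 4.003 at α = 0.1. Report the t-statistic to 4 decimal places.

t = -1.2856

SE(b_1) = s/√Sₓₓ = 16.52/√170.6 = 1.2648.
t = (2.377 − 4.003) / 1.2648 = -1.2856.
df = n − 2 = 35.
One-sided p ≈ 0.1035, which is ≥ 0.1, so fail to reject H₀.
The data do not give significant evidence that the true slope on weekly study hours is below 4.003 points per unit.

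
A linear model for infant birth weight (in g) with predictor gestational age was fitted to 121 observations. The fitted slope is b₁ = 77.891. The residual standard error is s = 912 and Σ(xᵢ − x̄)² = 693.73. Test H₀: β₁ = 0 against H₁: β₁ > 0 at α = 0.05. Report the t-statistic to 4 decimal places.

t = 2.2495

SE(b₁) = s/√Sₓₓ = 912/√693.73 = 34.6258.
t = 77.891 / 34.6258 = 2.2495.
df = n − 2 = 119.
One-sided p ≈ 0.0132, which is < 0.05, so reject H₀.
There is evidence that the true slope on gestational age is positive.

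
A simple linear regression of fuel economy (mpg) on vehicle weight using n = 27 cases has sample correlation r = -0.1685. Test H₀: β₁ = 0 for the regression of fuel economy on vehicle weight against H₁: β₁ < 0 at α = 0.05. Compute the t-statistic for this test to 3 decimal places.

t = -0.855

t = r·√(n − 2)/√(1 − r²) = -0.1685·√25/√0.971608 = -0.855.
df = n − 2 = 25.
One-sided p ≈ 0.2004, which is ≥ 0.05, so fail to reject H₀.
The data do not give significant evidence of a linear association between vehicle weight and fuel economy.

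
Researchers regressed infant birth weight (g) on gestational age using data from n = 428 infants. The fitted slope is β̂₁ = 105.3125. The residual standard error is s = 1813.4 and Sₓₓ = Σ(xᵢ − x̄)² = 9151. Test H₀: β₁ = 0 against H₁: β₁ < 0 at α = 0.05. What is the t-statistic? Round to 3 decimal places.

SE(β̂₁) = s/√Sₓₓ = 1813.4/√9151 = 18.9566.
t = 105.3125 / 18.9566 = 5.555.
df = n − 2 = 426.
One-sided p ≈ 1.0000, which is ≥ 0.05, so fail to reject H₀.
The data do not give significant evidence that the true slope on gestational age is negative.

t = 5.555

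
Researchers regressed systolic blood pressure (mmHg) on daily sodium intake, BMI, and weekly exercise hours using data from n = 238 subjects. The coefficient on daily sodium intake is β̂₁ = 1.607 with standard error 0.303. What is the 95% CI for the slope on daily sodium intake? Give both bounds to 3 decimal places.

(1.010, 2.204)

df = n − k − 1 = 238 − 3 − 1 = 234.
t* = t_{0.025, 234} = 1.970154.
Margin = t* × SE = 1.970154 × 0.303 = 0.59696.
CI: 1.607 ± 0.59696 → (1.010, 2.204).
With 95% confidence, each one-unit increase in daily sodium intake is associated with a change of between 1.010 and 2.204 mmHg in systolic blood pressure, holding the other predictors fixed.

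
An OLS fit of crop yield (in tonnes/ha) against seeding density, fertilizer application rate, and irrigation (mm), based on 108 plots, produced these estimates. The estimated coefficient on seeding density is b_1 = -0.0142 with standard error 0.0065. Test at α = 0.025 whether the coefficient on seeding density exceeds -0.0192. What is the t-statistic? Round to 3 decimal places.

t = 0.769

H₀: β₁ = -0.0192 vs H₁: β₁ > -0.0192.
t = (b_1 − β₁⁰)/SE = (-0.0142 − (-0.0192)) / 0.0065 = 0.769.
df = n − k − 1 = 108 − 3 − 1 = 104.
One-sided p ≈ 0.2217, which is ≥ 0.025, so fail to reject H₀.
The data do not give significant evidence that the true slope on seeding density exceeds -0.0192 tonnes/ha per unit, holding the other predictors fixed.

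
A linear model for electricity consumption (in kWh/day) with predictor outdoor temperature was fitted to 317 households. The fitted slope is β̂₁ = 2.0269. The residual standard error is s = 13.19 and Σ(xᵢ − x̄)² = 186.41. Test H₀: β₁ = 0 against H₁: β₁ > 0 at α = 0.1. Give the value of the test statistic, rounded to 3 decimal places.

SE(β̂₁) = s/√Sₓₓ = 13.19/√186.41 = 0.966074.
t = 2.0269 / 0.966074 = 2.098.
df = n − 2 = 315.
One-sided p ≈ 0.0183, which is < 0.1, so reject H₀.
There is evidence that the true slope on outdoor temperature is positive.

t = 2.098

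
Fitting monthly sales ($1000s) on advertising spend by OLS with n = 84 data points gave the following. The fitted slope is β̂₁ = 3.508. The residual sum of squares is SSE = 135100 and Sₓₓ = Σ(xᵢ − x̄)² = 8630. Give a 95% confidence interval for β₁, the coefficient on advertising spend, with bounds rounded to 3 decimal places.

MSE = SSE/(n − 2) = 135100/82 = 1647.56.
SE(β̂₁) = √(MSE/Sₓₓ) = √(1647.56/8630) = 0.436934.
df = n − 2 = 82.
t* = t_{0.025, 82} = 1.989319.
Margin = t* × SE = 1.989319 × 0.436934 = 0.86920.
CI: 3.508 ± 0.86920 → (2.639, 4.377).
With 95% confidence, each one-unit increase in advertising spend is associated with a change of between 2.639 and 4.377 $1000s in monthly sales.

(2.639, 4.377)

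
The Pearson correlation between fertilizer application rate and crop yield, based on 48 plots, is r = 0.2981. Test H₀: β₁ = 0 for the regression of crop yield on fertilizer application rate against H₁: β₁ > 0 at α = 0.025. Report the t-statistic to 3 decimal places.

t = r·√(n − 2)/√(1 − r²) = 0.2981·√46/√0.911136 = 2.118.
df = n − 2 = 46.
One-sided p ≈ 0.0198, which is < 0.025, so reject H₀.
There is evidence of a linear association between fertilizer application rate and crop yield.

t = 2.118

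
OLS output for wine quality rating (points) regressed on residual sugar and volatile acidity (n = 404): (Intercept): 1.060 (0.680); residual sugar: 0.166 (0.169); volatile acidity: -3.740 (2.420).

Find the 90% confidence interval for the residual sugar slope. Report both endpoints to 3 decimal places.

(-0.113, 0.445)

Read off: b = 0.166, SE = 0.169 for residual sugar.
df = n − k − 1 = 404 − 2 − 1 = 401.
t* = t_{0.05, 401} = 1.648662.
Margin = t* × SE = 1.648662 × 0.169 = 0.27862.
CI: 0.166 ± 0.27862 → (-0.113, 0.445).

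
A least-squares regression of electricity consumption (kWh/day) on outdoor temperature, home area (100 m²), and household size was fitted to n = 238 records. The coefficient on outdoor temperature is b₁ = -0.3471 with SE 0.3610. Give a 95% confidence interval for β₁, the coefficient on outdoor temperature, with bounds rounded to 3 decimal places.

df = n − k − 1 = 238 − 3 − 1 = 234.
t* = t_{0.025, 234} = 1.970154.
Margin = t* × SE = 1.970154 × 0.3610 = 0.71123.
CI: -0.3471 ± 0.71123 → (-1.058, 0.364).
With 95% confidence, each one-unit increase in outdoor temperature is associated with a change of between -1.058 and 0.364 kWh/day in electricity consumption, holding the other predictors fixed.

(-1.058, 0.364)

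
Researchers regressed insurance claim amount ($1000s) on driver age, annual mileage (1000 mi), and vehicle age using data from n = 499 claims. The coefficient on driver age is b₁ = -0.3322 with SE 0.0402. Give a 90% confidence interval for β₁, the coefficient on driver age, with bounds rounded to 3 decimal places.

(-0.398, -0.266)

df = n − k − 1 = 499 − 3 − 1 = 495.
t* = t_{0.05, 495} = 1.647938.
Margin = t* × SE = 1.647938 × 0.0402 = 0.06625.
CI: -0.3322 ± 0.06625 → (-0.398, -0.266).
With 90% confidence, each one-unit increase in driver age is associated with a change of between -0.398 and -0.266 $1000s in insurance claim amount, holding the other predictors fixed.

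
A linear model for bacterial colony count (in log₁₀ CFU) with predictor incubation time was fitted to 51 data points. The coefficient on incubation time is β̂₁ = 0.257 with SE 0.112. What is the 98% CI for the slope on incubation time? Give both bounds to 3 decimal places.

(-0.012, 0.526)

df = n − 2 = 51 − 2 = 49.
t* = t_{0.01, 49} = 2.404892.
Margin = t* × SE = 2.404892 × 0.112 = 0.26935.
CI: 0.257 ± 0.26935 → (-0.012, 0.526).
With 98% confidence, each one-unit increase in incubation time is associated with a change of between -0.012 and 0.526 log₁₀ CFU in bacterial colony count.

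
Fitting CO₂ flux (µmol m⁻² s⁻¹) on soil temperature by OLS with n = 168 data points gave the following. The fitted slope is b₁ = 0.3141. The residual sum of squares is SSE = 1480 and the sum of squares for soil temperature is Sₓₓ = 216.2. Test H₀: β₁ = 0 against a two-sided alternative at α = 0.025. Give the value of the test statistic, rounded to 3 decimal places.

MSE = SSE/(n − 2) = 1480/166 = 8.91566.
SE(b₁) = √(MSE/Sₓₓ) = √(8.91566/216.2) = 0.203071.
t = 0.3141 / 0.203071 = 1.547.
df = n − 2 = 166.
Two-sided p ≈ 0.1238, which is ≥ 0.025, so fail to reject H₀.
The data do not give significant evidence of an association between soil temperature and CO₂ flux.

t = 1.547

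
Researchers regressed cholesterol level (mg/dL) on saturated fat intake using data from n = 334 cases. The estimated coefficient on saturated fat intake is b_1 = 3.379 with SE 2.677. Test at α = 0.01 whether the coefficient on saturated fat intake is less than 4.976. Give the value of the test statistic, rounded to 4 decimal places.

t = -0.5966

H₀: β₁ = 4.976 vs H₁: β₁ < 4.976.
t = (b_1 − β₁⁰)/SE = (3.379 − 4.976) / 2.677 = -0.5966.
df = n − 2 = 334 − 2 = 332.
One-sided p ≈ 0.2756, which is ≥ 0.01, so fail to reject H₀.
The data do not give significant evidence that the true slope on saturated fat intake is below 4.976 mg/dL per unit.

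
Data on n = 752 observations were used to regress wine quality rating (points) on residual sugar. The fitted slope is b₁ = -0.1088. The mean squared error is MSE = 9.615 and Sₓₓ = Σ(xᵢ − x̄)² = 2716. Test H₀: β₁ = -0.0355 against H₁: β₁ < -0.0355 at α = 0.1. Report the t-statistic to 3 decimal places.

t = -1.232

SE(b₁) = √(MSE/Sₓₓ) = √(9.615/2716) = 0.059499.
t = (-0.1088 − (-0.0355)) / 0.059499 = -1.232.
df = n − 2 = 750.
One-sided p ≈ 0.1092, which is ≥ 0.1, so fail to reject H₀.
The data do not give significant evidence that the true slope on residual sugar is below -0.0355 points per unit.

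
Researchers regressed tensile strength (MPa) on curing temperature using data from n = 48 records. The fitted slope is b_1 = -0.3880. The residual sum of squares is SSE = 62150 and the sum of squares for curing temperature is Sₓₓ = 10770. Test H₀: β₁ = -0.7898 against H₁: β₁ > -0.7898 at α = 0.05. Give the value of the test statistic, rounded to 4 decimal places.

t = 1.1344

MSE = SSE/(n − 2) = 62150/46 = 1351.09.
SE(b_1) = √(MSE/Sₓₓ) = √(1351.09/10770) = 0.354188.
t = (-0.3880 − (-0.7898)) / 0.354188 = 1.1344.
df = n − 2 = 46.
One-sided p ≈ 0.1312, which is ≥ 0.05, so fail to reject H₀.
The data do not give significant evidence that the true slope on curing temperature exceeds -0.7898 MPa per unit.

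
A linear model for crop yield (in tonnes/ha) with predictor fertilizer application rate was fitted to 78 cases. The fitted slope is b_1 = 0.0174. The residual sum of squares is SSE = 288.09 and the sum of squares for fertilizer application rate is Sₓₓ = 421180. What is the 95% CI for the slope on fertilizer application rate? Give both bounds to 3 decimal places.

(0.011, 0.023)

MSE = SSE/(n − 2) = 288.09/76 = 3.79066.
SE(b_1) = √(MSE/Sₓₓ) = √(3.79066/421180) = 0.00300001.
df = n − 2 = 76.
t* = t_{0.025, 76} = 1.991673.
Margin = t* × SE = 1.991673 × 0.00300001 = 0.00598.
CI: 0.0174 ± 0.00598 → (0.011, 0.023).
With 95% confidence, each one-unit increase in fertilizer application rate is associated with a change of between 0.011 and 0.023 tonnes/ha in crop yield.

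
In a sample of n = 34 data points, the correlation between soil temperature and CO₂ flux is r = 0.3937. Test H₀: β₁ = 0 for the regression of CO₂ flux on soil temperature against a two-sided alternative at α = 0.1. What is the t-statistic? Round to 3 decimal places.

t = r·√(n − 2)/√(1 − r²) = 0.3937·√32/√0.845 = 2.423.
df = n − 2 = 32.
Two-sided p ≈ 0.0212, which is < 0.1, so reject H₀.
There is evidence of a linear association between soil temperature and CO₂ flux.

t = 2.423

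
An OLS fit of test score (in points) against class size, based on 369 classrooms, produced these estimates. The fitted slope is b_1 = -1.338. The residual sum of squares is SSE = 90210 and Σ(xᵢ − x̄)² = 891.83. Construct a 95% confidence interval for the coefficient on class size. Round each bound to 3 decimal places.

(-2.370, -0.306)

MSE = SSE/(n − 2) = 90210/367 = 245.804.
SE(b_1) = √(MSE/Sₓₓ) = √(245.804/891.83) = 0.524993.
df = n − 2 = 367.
t* = t_{0.025, 367} = 1.966449.
Margin = t* × SE = 1.966449 × 0.524993 = 1.03237.
CI: -1.338 ± 1.03237 → (-2.370, -0.306).
With 95% confidence, each one-unit increase in class size is associated with a change of between -2.370 and -0.306 points in test score.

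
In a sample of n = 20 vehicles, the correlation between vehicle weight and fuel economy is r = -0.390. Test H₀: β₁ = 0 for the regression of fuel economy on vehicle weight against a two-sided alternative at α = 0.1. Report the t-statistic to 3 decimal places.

t = -1.797

t = r·√(n − 2)/√(1 − r²) = -0.390·√18/√0.8479 = -1.797.
df = n − 2 = 18.
Two-sided p ≈ 0.0891, which is < 0.1, so reject H₀.
There is evidence of a linear association between vehicle weight and fuel economy.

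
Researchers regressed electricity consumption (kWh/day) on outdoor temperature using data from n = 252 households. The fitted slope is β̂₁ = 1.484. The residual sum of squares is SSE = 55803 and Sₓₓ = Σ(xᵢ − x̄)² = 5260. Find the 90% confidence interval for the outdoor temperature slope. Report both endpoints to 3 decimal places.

(1.144, 1.824)

MSE = SSE/(n − 2) = 55803/250 = 223.212.
SE(β̂₁) = √(MSE/Sₓₓ) = √(223.212/5260) = 0.205999.
df = n − 2 = 250.
t* = t_{0.05, 250} = 1.650971.
Margin = t* × SE = 1.650971 × 0.205999 = 0.34010.
CI: 1.484 ± 0.34010 → (1.144, 1.824).
With 90% confidence, each one-unit increase in outdoor temperature is associated with a change of between 1.144 and 1.824 kWh/day in electricity consumption.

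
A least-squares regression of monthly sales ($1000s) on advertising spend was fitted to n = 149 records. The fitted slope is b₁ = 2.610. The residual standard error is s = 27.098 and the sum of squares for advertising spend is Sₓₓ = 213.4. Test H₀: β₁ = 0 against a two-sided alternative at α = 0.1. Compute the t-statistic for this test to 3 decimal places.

t = 1.407

SE(b₁) = s/√Sₓₓ = 27.098/√213.4 = 1.85498.
t = 2.610 / 1.85498 = 1.407.
df = n − 2 = 147.
Two-sided p ≈ 0.1615, which is ≥ 0.1, so fail to reject H₀.
The data do not give significant evidence of an association between advertising spend and monthly sales.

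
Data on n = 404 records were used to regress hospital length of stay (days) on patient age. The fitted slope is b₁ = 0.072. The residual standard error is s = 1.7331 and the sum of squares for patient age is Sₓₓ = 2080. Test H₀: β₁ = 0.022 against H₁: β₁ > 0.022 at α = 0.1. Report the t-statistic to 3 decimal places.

SE(b₁) = s/√Sₓₓ = 1.7331/√2080 = 0.0380007.
t = (0.072 − 0.022) / 0.0380007 = 1.316.
df = n − 2 = 402.
One-sided p ≈ 0.0945, which is < 0.1, so reject H₀.
There is evidence that the true slope on patient age exceeds 0.022 days per unit.

t = 1.316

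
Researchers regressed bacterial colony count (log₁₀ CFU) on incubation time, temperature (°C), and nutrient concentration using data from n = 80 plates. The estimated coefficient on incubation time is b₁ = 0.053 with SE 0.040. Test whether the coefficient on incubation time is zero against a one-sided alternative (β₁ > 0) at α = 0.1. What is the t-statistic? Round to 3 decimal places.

H₀: β₁ = 0 vs H₁: β₁ > 0.
t = (b₁ − β₁⁰)/SE = 0.053 / 0.040 = 1.325.
df = n − k − 1 = 80 − 3 − 1 = 76.
One-sided p ≈ 0.0946, which is < 0.1, so reject H₀.
There is evidence that the true slope on incubation time is positive, holding the other predictors fixed.

t = 1.325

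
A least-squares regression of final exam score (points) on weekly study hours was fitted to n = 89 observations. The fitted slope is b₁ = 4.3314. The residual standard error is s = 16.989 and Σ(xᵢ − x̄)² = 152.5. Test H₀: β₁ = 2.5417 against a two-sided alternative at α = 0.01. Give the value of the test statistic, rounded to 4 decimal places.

t = 1.3009

SE(b₁) = s/√Sₓₓ = 16.989/√152.5 = 1.37573.
t = (4.3314 − 2.5417) / 1.37573 = 1.3009.
df = n − 2 = 87.
Two-sided p ≈ 0.1967, which is ≥ 0.01, so fail to reject H₀.
The data are consistent with a true slope of 2.5417 points per unit of weekly study hours.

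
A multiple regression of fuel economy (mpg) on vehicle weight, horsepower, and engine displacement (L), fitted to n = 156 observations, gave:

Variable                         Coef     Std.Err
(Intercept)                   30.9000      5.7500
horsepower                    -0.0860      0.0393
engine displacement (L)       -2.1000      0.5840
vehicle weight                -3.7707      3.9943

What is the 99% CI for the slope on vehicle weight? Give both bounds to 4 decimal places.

Read off: b = -3.7707, SE = 3.9943 for vehicle weight.
df = n − k − 1 = 156 − 3 − 1 = 152.
t* = t_{0.005, 152} = 2.608561.
Margin = t* × SE = 2.608561 × 3.9943 = 10.419375.
CI: -3.7707 ± 10.419375 → (-14.1901, 6.6487).

(-14.1901, 6.6487)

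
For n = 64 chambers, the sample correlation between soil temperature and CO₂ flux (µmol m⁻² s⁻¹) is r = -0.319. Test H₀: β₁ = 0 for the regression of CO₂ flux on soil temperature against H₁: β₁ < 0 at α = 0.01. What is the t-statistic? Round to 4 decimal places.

t = -2.6503

t = r·√(n − 2)/√(1 − r²) = -0.319·√62/√0.898239 = -2.6503.
df = n − 2 = 62.
One-sided p ≈ 0.0051, which is < 0.01, so reject H₀.
There is evidence of a linear association between soil temperature and CO₂ flux.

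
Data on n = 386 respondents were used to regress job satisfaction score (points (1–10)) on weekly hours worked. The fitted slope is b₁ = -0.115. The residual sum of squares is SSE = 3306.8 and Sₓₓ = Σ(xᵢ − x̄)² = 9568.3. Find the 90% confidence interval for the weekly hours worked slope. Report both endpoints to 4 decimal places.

(-0.1645, -0.0655)

MSE = SSE/(n − 2) = 3306.8/384 = 8.61146.
SE(b₁) = √(MSE/Sₓₓ) = √(8.61146/9568.3) = 0.03.
df = n − 2 = 384.
t* = t_{0.05, 384} = 1.648831.
Margin = t* × SE = 1.648831 × 0.03 = 0.049465.
CI: -0.115 ± 0.049465 → (-0.1645, -0.0655).
With 90% confidence, each one-unit increase in weekly hours worked is associated with a change of between -0.1645 and -0.0655 points (1–10) in job satisfaction score.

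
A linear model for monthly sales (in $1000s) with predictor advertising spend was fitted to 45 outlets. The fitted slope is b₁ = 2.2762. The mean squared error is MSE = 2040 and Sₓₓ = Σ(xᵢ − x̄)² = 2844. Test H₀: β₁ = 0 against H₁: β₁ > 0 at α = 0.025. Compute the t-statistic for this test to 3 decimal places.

t = 2.688

SE(b₁) = √(MSE/Sₓₓ) = √(2040/2844) = 0.846935.
t = 2.2762 / 0.846935 = 2.688.
df = n − 2 = 43.
One-sided p ≈ 0.0051, which is < 0.025, so reject H₀.
There is evidence that the true slope on advertising spend is positive.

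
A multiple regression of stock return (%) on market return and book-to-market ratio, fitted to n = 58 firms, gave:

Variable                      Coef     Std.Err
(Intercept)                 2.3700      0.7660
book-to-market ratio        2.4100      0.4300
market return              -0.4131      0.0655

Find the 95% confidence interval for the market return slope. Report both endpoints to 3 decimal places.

(-0.544, -0.282)

Read off: b = -0.4131, SE = 0.0655 for market return.
df = n − k − 1 = 58 − 2 − 1 = 55.
t* = t_{0.025, 55} = 2.004045.
Margin = t* × SE = 2.004045 × 0.0655 = 0.13126.
CI: -0.4131 ± 0.13126 → (-0.544, -0.282).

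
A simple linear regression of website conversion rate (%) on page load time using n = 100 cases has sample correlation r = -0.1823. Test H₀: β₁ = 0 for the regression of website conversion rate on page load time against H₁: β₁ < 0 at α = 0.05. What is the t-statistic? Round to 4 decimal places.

t = -1.8354

t = r·√(n − 2)/√(1 − r²) = -0.1823·√98/√0.966767 = -1.8354.
df = n − 2 = 98.
One-sided p ≈ 0.0347, which is < 0.05, so reject H₀.
There is evidence of a linear association between page load time and website conversion rate.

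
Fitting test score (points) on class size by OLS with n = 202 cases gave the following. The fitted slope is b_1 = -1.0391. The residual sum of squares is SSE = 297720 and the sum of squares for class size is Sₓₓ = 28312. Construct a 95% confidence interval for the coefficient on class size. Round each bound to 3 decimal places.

(-1.491, -0.587)

MSE = SSE/(n − 2) = 297720/200 = 1488.6.
SE(b_1) = √(MSE/Sₓₓ) = √(1488.6/28312) = 0.2293.
df = n − 2 = 200.
t* = t_{0.025, 200} = 1.971896.
Margin = t* × SE = 1.971896 × 0.2293 = 0.45216.
CI: -1.0391 ± 0.45216 → (-1.491, -0.587).
With 95% confidence, each one-unit increase in class size is associated with a change of between -1.491 and -0.587 points in test score.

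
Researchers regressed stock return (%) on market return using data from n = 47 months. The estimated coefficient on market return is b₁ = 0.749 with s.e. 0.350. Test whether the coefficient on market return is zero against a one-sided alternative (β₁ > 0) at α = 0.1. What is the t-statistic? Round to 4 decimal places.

t = 2.1400

H₀: β₁ = 0 vs H₁: β₁ > 0.
t = (b₁ − β₁⁰)/SE = 0.749 / 0.350 = 2.1400.
df = n − 2 = 47 − 2 = 45.
One-sided p ≈ 0.0189, which is < 0.1, so reject H₀.
There is evidence that the true slope on market return is positive.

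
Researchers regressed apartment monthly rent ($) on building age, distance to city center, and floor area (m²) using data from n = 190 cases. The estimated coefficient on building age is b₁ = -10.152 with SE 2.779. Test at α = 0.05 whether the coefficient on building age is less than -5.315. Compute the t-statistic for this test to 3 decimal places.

t = -1.741

H₀: β₁ = -5.315 vs H₁: β₁ < -5.315.
t = (b₁ − β₁⁰)/SE = (-10.152 − (-5.315)) / 2.779 = -1.741.
df = n − k − 1 = 190 − 3 − 1 = 186.
One-sided p ≈ 0.0417, which is < 0.05, so reject H₀.
There is evidence that the true slope on building age is below -5.315 $ per unit, holding the other predictors fixed.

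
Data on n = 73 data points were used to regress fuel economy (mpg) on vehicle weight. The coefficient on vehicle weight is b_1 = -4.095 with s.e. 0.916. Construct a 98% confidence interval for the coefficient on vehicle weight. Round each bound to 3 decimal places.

(-6.275, -1.915)

df = n − 2 = 73 − 2 = 71.
t* = t_{0.01, 71} = 2.380024.
Margin = t* × SE = 2.380024 × 0.916 = 2.18010.
CI: -4.095 ± 2.18010 → (-6.275, -1.915).
With 98% confidence, each one-unit increase in vehicle weight is associated with a change of between -6.275 and -1.915 mpg in fuel economy.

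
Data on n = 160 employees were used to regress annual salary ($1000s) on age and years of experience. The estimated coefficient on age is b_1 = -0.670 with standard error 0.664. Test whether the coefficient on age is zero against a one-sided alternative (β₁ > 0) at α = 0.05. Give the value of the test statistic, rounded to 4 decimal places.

t = -1.0090

H₀: β₁ = 0 vs H₁: β₁ > 0.
t = (b_1 − β₁⁰)/SE = -0.670 / 0.664 = -1.0090.
df = n − k − 1 = 160 − 2 − 1 = 157.
One-sided p ≈ 0.8427, which is ≥ 0.05, so fail to reject H₀.
The data do not give significant evidence that the true slope on age is positive, holding the other predictors fixed.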